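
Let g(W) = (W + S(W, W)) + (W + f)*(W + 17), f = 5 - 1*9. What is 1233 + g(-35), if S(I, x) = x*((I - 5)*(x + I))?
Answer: -96100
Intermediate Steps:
S(I, x) = x*(-5 + I)*(I + x) (S(I, x) = x*((-5 + I)*(I + x)) = x*(-5 + I)*(I + x))
f = -4 (f = 5 - 9 = -4)
g(W) = W + W*(-10*W + 2*W**2) + (-4 + W)*(17 + W) (g(W) = (W + W*(W**2 - 5*W - 5*W + W*W)) + (W - 4)*(W + 17) = (W + W*(W**2 - 5*W - 5*W + W**2)) + (-4 + W)*(17 + W) = (W + W*(-10*W + 2*W**2)) + (-4 + W)*(17 + W) = W + W*(-10*W + 2*W**2) + (-4 + W)*(17 + W))
1233 + g(-35) = 1233 + (-68 - 9*(-35)**2 + 2*(-35)**3 + 14*(-35)) = 1233 + (-68 - 9*1225 + 2*(-42875) - 490) = 1233 + (-68 - 11025 - 85750 - 490) = 1233 - 97333 = -96100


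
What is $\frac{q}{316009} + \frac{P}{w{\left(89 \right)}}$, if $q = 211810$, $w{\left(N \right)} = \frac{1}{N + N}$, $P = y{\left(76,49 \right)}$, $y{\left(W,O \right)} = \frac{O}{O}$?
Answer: $\frac{56461412}{316009} \approx 178.67$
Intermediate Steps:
$y{\left(W,O \right)} = 1$
$P = 1$
$w{\left(N \right)} = \frac{1}{2 N}$
$\frac{q}{316009} + \frac{P}{w{\left(89 \right)}} = \frac{211810}{316009} + 1 \frac{1}{\frac{1}{2} \cdot \frac{1}{89}} = 211810 \cdot \frac{1}{316009} + 1 \frac{1}{\frac{1}{2} \cdot \frac{1}{89}} = \frac{211810}{316009} + 1 \frac{1}{\frac{1}{178}} = \frac{211810}{316009} + 1 \cdot 178 = \frac{211810}{316009} + 178 = \frac{56461412}{316009}$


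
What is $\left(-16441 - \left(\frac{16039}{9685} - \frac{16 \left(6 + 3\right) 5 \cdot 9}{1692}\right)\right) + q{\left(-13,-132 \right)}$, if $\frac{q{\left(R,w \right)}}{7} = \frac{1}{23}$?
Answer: $- \frac{172102858779}{10469485} \approx -16439.0$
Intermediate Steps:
$q{\left(R,w \right)} = \frac{7}{23}$
$\left(-16441 - \left(\frac{16039}{9685} - \frac{16 \left(6 + 3\right) 5 \cdot 9}{1692}\right)\right) + q{\left(-13,-132 \right)} = \left(-16441 - \left(\frac{16039}{9685} - \frac{16 \left(6 + 3\right) 5 \cdot 9}{1692}\right)\right) + \frac{7}{23} = \left(-16441 - \left(\frac{16039}{9685} - 16 \cdot 9 \cdot 5 \cdot 9 \cdot \frac{1}{1692}\right)\right) + \frac{7}{23} = \left(-16441 - \left(\frac{16039}{9685} - 16 \cdot 45 \cdot 9 \cdot \frac{1}{1692}\right)\right) + \frac{7}{23} = \left(-16441 - \left(\frac{16039}{9685} - 720 \cdot 9 \cdot \frac{1}{1692}\right)\right) + \frac{7}{23} = \left(-16441 + \left(- \frac{16039}{9685} + 6480 \cdot \frac{1}{1692}\right)\right) + \frac{7}{23} = \left(-16441 + \left(- \frac{16039}{9685} + \frac{180}{47}\right)\right) + \frac{7}{23} = \left(-16441 + \frac{989467}{455195}\right) + \frac{7}{23} = - \frac{7482871528}{455195} + \frac{7}{23} = - \frac{172102858779}{10469485}$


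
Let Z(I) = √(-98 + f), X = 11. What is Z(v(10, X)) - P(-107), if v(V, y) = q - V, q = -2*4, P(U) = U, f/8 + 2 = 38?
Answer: 107 + √190 ≈ 120.78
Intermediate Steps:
f = 288 (f = -16 + 8*38 = -16 + 304 = 288)
q = -8
v(V, y) = -8 - V
Z(I) = √190 (Z(I) = √(-98 + 288) = √190)
Z(v(10, X)) - P(-107) = √190 - 1*(-107) = √190 + 107 = 107 + √190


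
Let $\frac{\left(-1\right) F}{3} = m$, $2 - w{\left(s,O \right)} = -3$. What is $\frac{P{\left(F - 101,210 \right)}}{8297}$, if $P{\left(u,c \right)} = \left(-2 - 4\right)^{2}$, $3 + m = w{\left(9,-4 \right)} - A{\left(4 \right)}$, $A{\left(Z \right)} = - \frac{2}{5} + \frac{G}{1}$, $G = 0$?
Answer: $\frac{36}{8297} \approx 0.0043389$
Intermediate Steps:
$w{\left(s,O \right)} = 5$ ($w{\left(s,O \right)} = 2 - -3 = 2 + 3 = 5$)
$A{\left(Z \right)} = - \frac{2}{5}$ ($A{\left(Z \right)} = - \frac{2}{5} + \frac{0}{1} = \left(-2\right) \frac{1}{5} + 0 \cdot 1 = - \frac{2}{5} + 0 = - \frac{2}{5}$)
$m = \frac{12}{5}$ ($m = -3 + \left(5 - - \frac{2}{5}\right) = -3 + \left(5 + \frac{2}{5}\right) = -3 + \frac{27}{5} = \frac{12}{5} \approx 2.4$)
$F = - \frac{36}{5}$ ($F = \left(-3\right) \frac{12}{5} = - \frac{36}{5} \approx -7.2$)
$P{\left(u,c \right)} = 36$ ($P{\left(u,c \right)} = \left(-6\right)^{2} = 36$)
$\frac{P{\left(F - 101,210 \right)}}{8297} = \frac{36}{8297}$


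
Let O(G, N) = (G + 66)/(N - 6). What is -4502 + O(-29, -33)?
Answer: -175615/39 ≈ -4502.9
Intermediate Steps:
O(G, N) = (66 + G)/(-6 + N)
-4502 + O(-29, -33) = -4502 + (66 - 29)/(-6 - 33) = -4502 + 37/(-39) = -4502 - 1/39*37 = -4502 - 37/39 = -175615/39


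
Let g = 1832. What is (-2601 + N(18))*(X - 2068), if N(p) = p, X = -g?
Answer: 10073700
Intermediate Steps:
X = -1832 (X = -1*1832 = -1832)
(-2601 + N(18))*(X - 2068) = (-2601 + 18)*(-1832 - 2068) = -2583*(-3900) = 10073700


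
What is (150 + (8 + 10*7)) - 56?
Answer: 172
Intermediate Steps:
(150 + (8 + 10*7)) - 56 = (150 + (8 + 70)) - 56 = (150 + 78) - 56 = 228 - 56 = 172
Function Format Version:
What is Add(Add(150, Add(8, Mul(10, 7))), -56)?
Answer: 172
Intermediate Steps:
Add(Add(150, Add(8, Mul(10, 7))), -56) = Add(Add(150, Add(8, 70)), -56) = Add(Add(150, 78), -56) = Add(228, -56) = 172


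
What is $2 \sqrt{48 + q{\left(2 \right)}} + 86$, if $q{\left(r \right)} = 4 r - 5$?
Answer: $86 + 2 \sqrt{51} \approx 100.28$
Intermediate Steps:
$q{\left(r \right)} = -5 + 4 r$
$2 \sqrt{48 + q{\left(2 \right)}} + 86 = 2 \sqrt{48 + \left(-5 + 4 \cdot 2\right)} + 86 = 2 \sqrt{48 + \left(-5 + 8\right)} + 86 = 2 \sqrt{48 + 3} + 86 = 2 \sqrt{51} + 86 = 86 + 2 \sqrt{51}$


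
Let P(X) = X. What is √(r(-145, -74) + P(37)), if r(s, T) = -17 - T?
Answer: √94 ≈ 9.6954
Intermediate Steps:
√(r(-145, -74) + P(37)) = √((-17 - 1*(-74)) + 37) = √((-17 + 74) + 37) = √(57 + 37) = √94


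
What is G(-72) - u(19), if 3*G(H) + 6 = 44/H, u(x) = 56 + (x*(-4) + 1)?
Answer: 907/54 ≈ 16.796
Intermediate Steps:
u(x) = 57 - 4*x (u(x) = 56 + (-4*x + 1) = 56 + (1 - 4*x) = 57 - 4*x)
G(H) = -2 + 44/(3*H) (G(H) = -2 + (44/H)/3 = -2 + 44/(3*H))
G(-72) - u(19) = (-2 + (44/3)/(-72)) - (57 - 4*19) = (-2 + (44/3)*(-1/72)) - (57 - 76) = (-2 - 11/54) - 1*(-19) = -119/54 + 19 = 907/54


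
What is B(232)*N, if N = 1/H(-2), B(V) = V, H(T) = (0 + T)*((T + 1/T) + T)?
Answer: 232/9 ≈ 25.778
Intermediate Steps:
H(T) = T*(1/T + 2*T)
N = ⅑ (N = 1/(1 + 2*(-2)²) = 1/(1 + 2*4) = 1/(1 + 8) = 1/9 = ⅑ ≈ 0.11111)
B(232)*N = 232*(⅑) = 232/9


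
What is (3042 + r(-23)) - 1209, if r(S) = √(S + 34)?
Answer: 1833 + √11 ≈ 1836.3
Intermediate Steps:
r(S) = √(34 + S)
(3042 + r(-23)) - 1209 = (3042 + √(34 - 23)) - 1209 = (3042 + √11) - 1209 = 1833 + √11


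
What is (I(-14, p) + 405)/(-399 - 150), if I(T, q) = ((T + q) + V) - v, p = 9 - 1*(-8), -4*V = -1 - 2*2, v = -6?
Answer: -1661/2196 ≈ -0.75638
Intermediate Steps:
V = 5/4 (V = -(-1 - 2*2)/4 = -(-1 - 1*4)/4 = -(-1 - 4)/4 = -¼*(-5) = 5/4 ≈ 1.2500)
p = 17 (p = 9 + 8 = 17)
I(T, q) = 29/4 + T + q (I(T, q) = ((T + q) + 5/4) - 1*(-6) = (5/4 + T + q) + 6 = 29/4 + T + q)
(I(-14, p) + 405)/(-399 - 150) = ((29/4 - 14 + 17) + 405)/(-399 - 150) = (41/4 + 405)/(-549) = (1661/4)*(-1/549) = -1661/2196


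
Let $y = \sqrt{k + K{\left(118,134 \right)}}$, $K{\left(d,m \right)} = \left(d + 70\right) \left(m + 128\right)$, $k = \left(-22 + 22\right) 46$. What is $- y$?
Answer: $- 2 \sqrt{12314} \approx -221.94$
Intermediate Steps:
$k = 0$ ($k = 0 \cdot 46 = 0$)
$K{\left(d,m \right)} = \left(70 + d\right) \left(128 + m\right)$
$y = 2 \sqrt{12314}$ ($y = \sqrt{0 + \left(8960 + 70 \cdot 134 + 128 \cdot 118 + 118 \cdot 134\right)} = \sqrt{0 + \left(8960 + 9380 + 15104 + 15812\right)} = \sqrt{0 + 49256} = \sqrt{49256} = 2 \sqrt{12314} \approx 221.94$)
$- y = - 2 \sqrt{12314}$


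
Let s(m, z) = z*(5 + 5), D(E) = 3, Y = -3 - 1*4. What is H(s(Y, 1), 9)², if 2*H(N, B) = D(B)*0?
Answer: 0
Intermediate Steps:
Y = -7 (Y = -3 - 4 = -7)
s(m, z) = 10*z (s(m, z) = z*10 = 10*z)
H(N, B) = 0 (H(N, B) = (3*0)/2 = (½)*0 = 0)
H(s(Y, 1), 9)² = 0² = 0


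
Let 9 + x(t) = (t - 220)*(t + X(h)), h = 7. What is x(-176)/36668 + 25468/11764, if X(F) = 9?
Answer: 427932899/107840588 ≈ 3.9682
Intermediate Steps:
x(t) = -9 + (-220 + t)*(9 + t) (x(t) = -9 + (t - 220)*(t + 9) = -9 + (-220 + t)*(9 + t))
x(-176)/36668 + 25468/11764 = (-1989 + (-176)² - 211*(-176))/36668 + 25468/11764 = (-1989 + 30976 + 37136)*(1/36668) + 25468*(1/11764) = 66123*(1/36668) + 6367/2941 = 66123/36668 + 6367/2941 = 427932899/107840588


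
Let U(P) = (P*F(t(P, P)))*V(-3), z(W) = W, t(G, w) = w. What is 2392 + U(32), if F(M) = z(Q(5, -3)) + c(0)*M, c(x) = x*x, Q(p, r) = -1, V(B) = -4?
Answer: 2520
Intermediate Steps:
c(x) = x**2
F(M) = -1 (F(M) = -1 + 0**2*M = -1 + 0*M = -1 + 0 = -1)
U(P) = 4*P (U(P) = (P*(-1))*(-4) = -P*(-4) = 4*P)
2392 + U(32) = 2392 + 4*32 = 2392 + 128 = 2520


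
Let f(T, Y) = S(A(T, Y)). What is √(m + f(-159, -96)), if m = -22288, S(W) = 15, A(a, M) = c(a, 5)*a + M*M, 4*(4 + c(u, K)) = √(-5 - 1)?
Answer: I*√22273 ≈ 149.24*I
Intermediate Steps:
c(u, K) = -4 + I*√6/4 (c(u, K) = -4 + √(-5 - 1)/4 = -4 + √(-6)/4 = -4 + (I*√6)/4 = -4 + I*√6/4)
A(a, M) = M² + a*(-4 + I*√6/4) (A(a, M) = (-4 + I*√6/4)*a + M*M = a*(-4 + I*√6/4) + M² = M² + a*(-4 + I*√6/4))
f(T, Y) = 15
√(m + f(-159, -96)) = √(-22288 + 15) = √(-22273) = I*√22273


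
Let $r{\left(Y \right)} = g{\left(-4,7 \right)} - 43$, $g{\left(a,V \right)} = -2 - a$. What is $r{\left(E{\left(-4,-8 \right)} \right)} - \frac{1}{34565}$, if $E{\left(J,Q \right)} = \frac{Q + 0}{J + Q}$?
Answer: $- \frac{1417166}{34565} \approx -41.0$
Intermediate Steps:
$E{\left(J,Q \right)} = \frac{Q}{J + Q}$
$r{\left(Y \right)} = -41$ ($r{\left(Y \right)} = \left(-2 - -4\right) - 43 = \left(-2 + 4\right) - 43 = 2 - 43 = -41$)
$r{\left(E{\left(-4,-8 \right)} \right)} - \frac{1}{34565} = -41 - \frac{1}{34565} = - \frac{1417166}{34565}$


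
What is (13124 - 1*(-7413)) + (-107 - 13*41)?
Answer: 19897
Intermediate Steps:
(13124 - 1*(-7413)) + (-107 - 13*41) = (13124 + 7413) + (-107 - 533) = 20537 - 640 = 19897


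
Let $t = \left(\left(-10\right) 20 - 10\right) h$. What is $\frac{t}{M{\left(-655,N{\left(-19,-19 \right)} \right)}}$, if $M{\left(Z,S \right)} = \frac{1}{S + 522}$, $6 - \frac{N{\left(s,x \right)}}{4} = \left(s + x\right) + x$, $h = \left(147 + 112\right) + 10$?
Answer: $-43723260$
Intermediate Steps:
$h = 269$ ($h = 259 + 10 = 269$)
$N{\left(s,x \right)} = 24 - 8 x - 4 s$ ($N{\left(s,x \right)} = 24 - 4 \left(\left(s + x\right) + x\right) = 24 - 4 \left(s + 2 x\right) = 24 - \left(4 s + 8 x\right) = 24 - 8 x - 4 s$)
$M{\left(Z,S \right)} = \frac{1}{522 + S}$
$t = -56490$ ($t = \left(\left(-10\right) 20 - 10\right) 269 = \left(-200 - 10\right) 269 = \left(-210\right) 269 = -56490$)
$\frac{t}{M{\left(-655,N{\left(-19,-19 \right)} \right)}} = - \frac{56490}{\frac{1}{522 - -252}} = - \frac{56490}{\frac{1}{522 + \left(24 + 152 + 76\right)}} = - \frac{56490}{\frac{1}{522 + 252}} = - \frac{56490}{\frac{1}{774}} = - 56490 \frac{1}{\frac{1}{774}} = \left(-56490\right) 774 = -43723260$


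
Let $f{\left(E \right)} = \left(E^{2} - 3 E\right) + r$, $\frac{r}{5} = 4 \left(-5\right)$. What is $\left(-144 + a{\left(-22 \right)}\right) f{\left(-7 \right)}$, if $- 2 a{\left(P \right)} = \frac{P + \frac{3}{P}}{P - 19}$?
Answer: $\frac{3903945}{902} \approx 4328.1$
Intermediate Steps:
$a{\left(P \right)} = - \frac{P + \frac{3}{P}}{2 \left(-19 + P\right)}$ ($a{\left(P \right)} = - \frac{\left(P + \frac{3}{P}\right) \frac{1}{P - 19}}{2} = - \frac{\left(P + \frac{3}{P}\right) \frac{1}{-19 + P}}{2} = - \frac{\frac{1}{-19 + P} \left(P + \frac{3}{P}\right)}{2} = - \frac{P + \frac{3}{P}}{2 \left(-19 + P\right)}$)
$r = -100$ ($r = 5 \cdot 4 \left(-5\right) = 5 \left(-20\right) = -100$)
$f{\left(E \right)} = -100 + E^{2} - 3 E$ ($f{\left(E \right)} = \left(E^{2} - 3 E\right) - 100 = -100 + E^{2} - 3 E$)
$\left(-144 + a{\left(-22 \right)}\right) f{\left(-7 \right)} = \left(-144 + \frac{-3 - \left(-22\right)^{2}}{2 \left(-22\right) \left(-19 - 22\right)}\right) \left(-100 + \left(-7\right)^{2} - -21\right) = \left(-144 + \frac{1}{2} \left(- \frac{1}{22}\right) \frac{1}{-41} \left(-3 - 484\right)\right) \left(-100 + 49 + 21\right) = \left(-144 + \frac{1}{2} \left(- \frac{1}{22}\right) \left(- \frac{1}{41}\right) \left(-3 - 484\right)\right) \left(-30\right) = \left(-144 + \frac{1}{2} \left(- \frac{1}{22}\right) \left(- \frac{1}{41}\right) \left(-487\right)\right) \left(-30\right) = \left(-144 - \frac{487}{1804}\right) \left(-30\right) = \left(- \frac{260263}{1804}\right) \left(-30\right) = \frac{3903945}{902}$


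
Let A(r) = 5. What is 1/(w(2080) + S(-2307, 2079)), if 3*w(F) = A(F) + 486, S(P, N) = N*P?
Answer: -3/14388268 ≈ -2.0850e-7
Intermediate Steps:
w(F) = 491/3 (w(F) = (5 + 486)/3 = (⅓)*491 = 491/3)
1/(w(2080) + S(-2307, 2079)) = 1/(491/3 + 2079*(-2307)) = 1/(491/3 - 4796253) = 1/(-14388268/3) = -3/14388268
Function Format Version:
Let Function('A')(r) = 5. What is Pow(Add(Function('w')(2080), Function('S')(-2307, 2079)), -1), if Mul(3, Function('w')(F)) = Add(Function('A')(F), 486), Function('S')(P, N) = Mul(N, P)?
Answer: Rational(-3, 14388268) ≈ -2.0850e-7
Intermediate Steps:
Function('w')(F) = Rational(491, 3) (Function('w')(F) = Mul(Rational(1, 3), Add(5, 486)) = Mul(Rational(1, 3), 491) = Rational(491, 3))
Pow(Add(Function('w')(2080), Function('S')(-2307, 2079)), -1) = Pow(Add(Rational(491, 3), Mul(2079, -2307)), -1) = Pow(Add(Rational(491, 3), -4796253), -1) = Pow(Rational(-14388268, 3), -1) = Rational(-3, 14388268)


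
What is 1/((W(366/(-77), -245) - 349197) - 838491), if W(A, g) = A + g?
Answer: -77/91471207 ≈ -8.4179e-7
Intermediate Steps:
1/((W(366/(-77), -245) - 349197) - 838491) = 1/(((366/(-77) - 245) - 349197) - 838491) = 1/(((366*(-1/77) - 245) - 349197) - 838491) = 1/(((-366/77 - 245) - 349197) - 838491) = 1/((-19231/77 - 349197) - 838491) = 1/(-26907400/77 - 838491) = 1/(-91471207/77) = -77/91471207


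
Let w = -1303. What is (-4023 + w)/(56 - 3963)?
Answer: 5326/3907 ≈ 1.3632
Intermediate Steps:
(-4023 + w)/(56 - 3963) = (-4023 - 1303)/(56 - 3963) = -5326/(-3907) = -5326*(-1/3907) = 5326/3907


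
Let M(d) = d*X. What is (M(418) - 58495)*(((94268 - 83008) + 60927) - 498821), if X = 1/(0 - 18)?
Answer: 224692768976/9 ≈ 2.4966e+10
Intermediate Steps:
X = -1/18 (X = 1/(-18) = -1/18 ≈ -0.055556)
M(d) = -d/18 (M(d) = d*(-1/18) = -d/18)
(M(418) - 58495)*(((94268 - 83008) + 60927) - 498821) = (-1/18*418 - 58495)*(((94268 - 83008) + 60927) - 498821) = (-209/9 - 58495)*((11260 + 60927) - 498821) = -526664*(72187 - 498821)/9 = -526664/9*(-426634) = 224692768976/9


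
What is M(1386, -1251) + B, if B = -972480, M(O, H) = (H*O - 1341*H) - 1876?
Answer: -1030651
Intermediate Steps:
M(O, H) = -1876 - 1341*H + H*O (M(O, H) = (-1341*H + H*O) - 1876 = -1876 - 1341*H + H*O)
M(1386, -1251) + B = (-1876 - 1341*(-1251) - 1251*1386) - 972480 = (-1876 + 1677591 - 1733886) - 972480 = -58171 - 972480 = -1030651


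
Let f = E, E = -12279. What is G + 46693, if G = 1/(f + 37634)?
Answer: 1183901016/25355 ≈ 46693.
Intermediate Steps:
f = -12279
G = 1/25355 (G = 1/(-12279 + 37634) = 1/25355 ≈ 3.9440e-5)
G + 46693 = 1/25355 + 46693 = 1183901016/25355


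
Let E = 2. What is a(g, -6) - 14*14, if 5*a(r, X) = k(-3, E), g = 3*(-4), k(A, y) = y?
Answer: -978/5 ≈ -195.60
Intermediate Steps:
g = -12
a(r, X) = ⅖ (a(r, X) = (⅕)*2 = ⅖)
a(g, -6) - 14*14 = ⅖ - 14*14 = ⅖ - 1*196 = ⅖ - 196 = -978/5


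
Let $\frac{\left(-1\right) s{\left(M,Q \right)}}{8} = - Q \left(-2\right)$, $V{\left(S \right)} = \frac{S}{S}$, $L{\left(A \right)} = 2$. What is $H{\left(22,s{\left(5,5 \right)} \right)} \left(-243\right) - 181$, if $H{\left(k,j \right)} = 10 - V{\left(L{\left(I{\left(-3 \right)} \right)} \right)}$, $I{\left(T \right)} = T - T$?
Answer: $-2368$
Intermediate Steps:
$I{\left(T \right)} = 0$
$V{\left(S \right)} = 1$
$s{\left(M,Q \right)} = - 16 Q$ ($s{\left(M,Q \right)} = - 8 \left(- Q \left(-2\right)\right) = - 8 \left(- \left(-2\right) Q\right) = - 8 \cdot 2 Q = - 16 Q$)
$H{\left(k,j \right)} = 9$ ($H{\left(k,j \right)} = 10 - 1 = 9$)
$H{\left(22,s{\left(5,5 \right)} \right)} \left(-243\right) - 181 = 9 \left(-243\right) - 181 = -2187 - 181 = -2368$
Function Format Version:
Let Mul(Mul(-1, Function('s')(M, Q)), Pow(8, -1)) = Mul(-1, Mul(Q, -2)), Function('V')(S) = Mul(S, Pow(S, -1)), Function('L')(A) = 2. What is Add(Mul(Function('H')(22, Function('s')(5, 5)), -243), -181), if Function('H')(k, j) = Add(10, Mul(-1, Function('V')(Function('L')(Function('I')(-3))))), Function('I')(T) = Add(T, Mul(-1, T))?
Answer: -2368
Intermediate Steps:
Function('I')(T) = 0
Function('V')(S) = 1
Function('s')(M, Q) = Mul(-16, Q) (Function('s')(M, Q) = Mul(-8, Mul(-1, Mul(Q, -2))) = Mul(-8, Mul(-1, Mul(-2, Q))) = Mul(-8, Mul(2, Q)) = Mul(-16, Q))
Function('H')(k, j) = 9 (Function('H')(k, j) = Add(10, Mul(-1, 1)) = Add(10, -1) = 9)
Add(Mul(Function('H')(22, Function('s')(5, 5)), -243), -181) = Add(Mul(9, -243), -181) = Add(-2187, -181) = -2368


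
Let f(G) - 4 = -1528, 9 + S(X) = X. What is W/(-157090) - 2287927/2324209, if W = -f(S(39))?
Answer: -181476273473/182554995905 ≈ -0.99409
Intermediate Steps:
S(X) = -9 + X
f(G) = -1524 (f(G) = 4 - 1528 = -1524)
W = 1524 (W = -1*(-1524) = 1524)
W/(-157090) - 2287927/2324209 = 1524/(-157090) - 2287927/2324209 = 1524*(-1/157090) - 2287927*1/2324209 = -762/78545 - 2287927/2324209 = -181476273473/182554995905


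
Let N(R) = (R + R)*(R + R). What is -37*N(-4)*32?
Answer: -75776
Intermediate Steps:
N(R) = 4*R² (N(R) = (2*R)*(2*R) = 4*R²)
-37*N(-4)*32 = -148*(-4)²*32 = -148*16*32 = -37*64*32 = -2368*32 = -75776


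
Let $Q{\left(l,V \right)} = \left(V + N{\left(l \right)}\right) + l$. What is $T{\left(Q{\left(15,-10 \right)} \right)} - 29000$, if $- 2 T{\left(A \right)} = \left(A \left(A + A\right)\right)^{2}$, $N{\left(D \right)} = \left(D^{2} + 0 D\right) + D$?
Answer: $-7206030250$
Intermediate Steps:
$N{\left(D \right)} = D + D^{2}$ ($N{\left(D \right)} = \left(D^{2} + 0\right) + D = D^{2} + D = D + D^{2}$)
$Q{\left(l,V \right)} = V + l + l \left(1 + l\right)$ ($Q{\left(l,V \right)} = \left(V + l \left(1 + l\right)\right) + l = V + l + l \left(1 + l\right)$)
$T{\left(A \right)} = - 2 A^{4}$ ($T{\left(A \right)} = - \frac{\left(A \left(A + A\right)\right)^{2}}{2} = - \frac{\left(A 2 A\right)^{2}}{2} = - \frac{\left(2 A^{2}\right)^{2}}{2} = - \frac{4 A^{4}}{2} = - 2 A^{4}$)
$T{\left(Q{\left(15,-10 \right)} \right)} - 29000 = - 2 \left(-10 + 15 + 15 \left(1 + 15\right)\right)^{4} - 29000 = - 2 \left(-10 + 15 + 15 \cdot 16\right)^{4} - 29000 = - 2 \left(-10 + 15 + 240\right)^{4} - 29000 = - 2 \cdot 245^{4} - 29000 = \left(-2\right) 3603000625 - 29000 = -7206001250 - 29000 = -7206030250$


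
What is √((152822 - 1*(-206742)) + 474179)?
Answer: √833743 ≈ 913.10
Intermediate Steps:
√((152822 - 1*(-206742)) + 474179) = √((152822 + 206742) + 474179) = √(359564 + 474179) = √833743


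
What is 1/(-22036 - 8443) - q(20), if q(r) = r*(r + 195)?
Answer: -131059701/30479 ≈ -4300.0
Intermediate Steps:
q(r) = r*(195 + r)
1/(-22036 - 8443) - q(20) = 1/(-22036 - 8443) - 20*(195 + 20) = 1/(-30479) - 20*215 = -1/30479 - 1*4300 = -1/30479 - 4300 = -131059701/30479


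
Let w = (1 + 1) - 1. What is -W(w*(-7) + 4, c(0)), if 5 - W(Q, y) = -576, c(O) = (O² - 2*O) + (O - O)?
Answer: -581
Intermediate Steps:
w = 1 (w = 2 - 1 = 1)
c(O) = O² - 2*O (c(O) = (O² - 2*O) + 0 = O² - 2*O)
W(Q, y) = 581 (W(Q, y) = 5 - 1*(-576) = 5 + 576 = 581)
-W(w*(-7) + 4, c(0)) = -1*581 = -581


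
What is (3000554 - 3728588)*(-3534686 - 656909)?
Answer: 3051623674230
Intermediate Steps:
(3000554 - 3728588)*(-3534686 - 656909) = -728034*(-4191595) = 3051623674230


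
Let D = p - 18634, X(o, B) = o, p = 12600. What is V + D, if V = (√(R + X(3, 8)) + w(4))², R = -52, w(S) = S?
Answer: -6067 + 56*I ≈ -6067.0 + 56.0*I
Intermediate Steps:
D = -6034 (D = 12600 - 18634 = -6034)
V = (4 + 7*I)² (V = (√(-52 + 3) + 4)² = (√(-49) + 4)² = (7*I + 4)² = (4 + 7*I)² ≈ -33.0 + 56.0*I)
V + D = (-33 + 56*I) - 6034 = -6067 + 56*I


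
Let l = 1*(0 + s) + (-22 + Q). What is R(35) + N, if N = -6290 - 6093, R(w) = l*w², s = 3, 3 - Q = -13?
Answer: -16058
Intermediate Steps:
Q = 16 (Q = 3 - 1*(-13) = 3 + 13 = 16)
l = -3 (l = 1*(0 + 3) + (-22 + 16) = 1*3 - 6 = 3 - 6 = -3)
R(w) = -3*w²
N = -12383
R(35) + N = -3*35² - 12383 = -3*1225 - 12383 = -3675 - 12383 = -16058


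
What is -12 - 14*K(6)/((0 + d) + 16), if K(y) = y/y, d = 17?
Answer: -410/33 ≈ -12.424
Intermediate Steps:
K(y) = 1
-12 - 14*K(6)/((0 + d) + 16) = -12 - 14/((0 + 17) + 16) = -12 - 14/(17 + 16) = -12 - 14/33 = -410/33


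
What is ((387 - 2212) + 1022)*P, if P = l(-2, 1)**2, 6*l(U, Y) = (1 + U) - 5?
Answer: -803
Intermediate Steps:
l(U, Y) = -2/3 + U/6 (l(U, Y) = ((1 + U) - 5)/6 = (-4 + U)/6 = -2/3 + U/6)
P = 1 (P = (-2/3 + (1/6)*(-2))**2 = (-2/3 - 1/3)**2 = (-1)**2 = 1)
((387 - 2212) + 1022)*P = ((387 - 2212) + 1022)*1 = (-1825 + 1022)*1 = -803*1 = -803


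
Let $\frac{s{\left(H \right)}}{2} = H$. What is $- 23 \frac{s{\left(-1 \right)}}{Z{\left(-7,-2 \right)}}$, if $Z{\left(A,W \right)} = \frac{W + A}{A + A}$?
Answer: $\frac{644}{9} \approx 71.556$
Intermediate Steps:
$s{\left(H \right)} = 2 H$
$Z{\left(A,W \right)} = \frac{A + W}{2 A}$
$- 23 \frac{s{\left(-1 \right)}}{Z{\left(-7,-2 \right)}} = - 23 \frac{2 \left(-1\right)}{\frac{1}{2} \frac{1}{-7} \left(-7 - 2\right)} = - 23 \left(- \frac{2}{\frac{1}{2} \left(- \frac{1}{7}\right) \left(-9\right)}\right) = - 23 \left(- \frac{2}{\frac{9}{14}}\right) = - 23 \left(\left(-2\right) \frac{14}{9}\right) = \left(-23\right) \left(- \frac{28}{9}\right) = \frac{644}{9}$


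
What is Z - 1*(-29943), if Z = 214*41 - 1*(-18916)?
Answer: 57633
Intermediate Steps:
Z = 27690 (Z = 8774 + 18916 = 27690)
Z - 1*(-29943) = 27690 - 1*(-29943) = 27690 + 29943 = 57633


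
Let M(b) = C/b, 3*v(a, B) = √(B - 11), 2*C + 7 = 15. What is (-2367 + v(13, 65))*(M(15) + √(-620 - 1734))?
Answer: -(4 + 15*I*√2354)*(2367 - √6)/15 ≈ -630.55 - 1.1472e+5*I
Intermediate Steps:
C = 4 (C = -7/2 + (½)*15 = -7/2 + 15/2 = 4)
v(a, B) = √(-11 + B)/3 (v(a, B) = √(B - 11)/3 = √(-11 + B)/3)
M(b) = 4/b
(-2367 + v(13, 65))*(M(15) + √(-620 - 1734)) = (-2367 + √(-11 + 65)/3)*(4/15 + √(-620 - 1734)) = (-2367 + √54/3)*(4*(1/15) + √(-2354)) = (-2367 + (3*√6)/3)*(4/15 + I*√2354) = (-2367 + √6)*(4/15 + I*√2354)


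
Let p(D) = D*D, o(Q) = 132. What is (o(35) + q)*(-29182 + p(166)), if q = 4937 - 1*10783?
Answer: 9290964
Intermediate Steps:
p(D) = D**2
q = -5846 (q = 4937 - 10783 = -5846)
(o(35) + q)*(-29182 + p(166)) = (132 - 5846)*(-29182 + 166**2) = -5714*(-29182 + 27556) = -5714*(-1626) = 9290964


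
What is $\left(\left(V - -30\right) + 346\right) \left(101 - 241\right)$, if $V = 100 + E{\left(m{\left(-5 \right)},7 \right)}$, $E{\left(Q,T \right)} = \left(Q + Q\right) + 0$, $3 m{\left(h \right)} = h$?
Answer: $- \frac{198520}{3} \approx -66173.0$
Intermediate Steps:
$m{\left(h \right)} = \frac{h}{3}$
$E{\left(Q,T \right)} = 2 Q$ ($E{\left(Q,T \right)} = 2 Q + 0 = 2 Q$)
$V = \frac{290}{3}$ ($V = 100 + 2 \cdot \frac{1}{3} \left(-5\right) = 100 + 2 \left(- \frac{5}{3}\right) = 100 - \frac{10}{3} = \frac{290}{3} \approx 96.667$)
$\left(\left(V - -30\right) + 346\right) \left(101 - 241\right) = \left(\left(\frac{290}{3} - -30\right) + 346\right) \left(101 - 241\right) = \left(\left(\frac{290}{3} + 30\right) + 346\right) \left(-140\right) = \left(\frac{380}{3} + 346\right) \left(-140\right) = \frac{1418}{3} \left(-140\right) = - \frac{198520}{3}$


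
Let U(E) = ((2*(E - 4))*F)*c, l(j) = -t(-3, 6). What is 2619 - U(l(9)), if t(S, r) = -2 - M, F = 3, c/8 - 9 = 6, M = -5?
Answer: 7659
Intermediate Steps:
c = 120 (c = 72 + 8*6 = 72 + 48 = 120)
t(S, r) = 3 (t(S, r) = -2 - 1*(-5) = -2 + 5 = 3)
l(j) = -3 (l(j) = -1*3 = -3)
U(E) = -2880 + 720*E (U(E) = ((2*(E - 4))*3)*120 = ((2*(-4 + E))*3)*120 = ((-8 + 2*E)*3)*120 = (-24 + 6*E)*120 = -2880 + 720*E)
2619 - U(l(9)) = 2619 - (-2880 + 720*(-3)) = 2619 - (-2880 - 2160) = 2619 - 1*(-5040) = 2619 + 5040 = 7659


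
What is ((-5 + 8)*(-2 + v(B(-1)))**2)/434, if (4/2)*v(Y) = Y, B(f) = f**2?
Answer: 27/1736 ≈ 0.015553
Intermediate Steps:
v(Y) = Y/2
((-5 + 8)*(-2 + v(B(-1)))**2)/434 = ((-5 + 8)*(-2 + (1/2)*(-1)**2)**2)/434 = (3*(-2 + (1/2)*1)**2)*(1/434) = (3*(-2 + 1/2)**2)*(1/434) = (3*(-3/2)**2)*(1/434) = (3*(9/4))*(1/434) = (27/4)*(1/434) = 27/1736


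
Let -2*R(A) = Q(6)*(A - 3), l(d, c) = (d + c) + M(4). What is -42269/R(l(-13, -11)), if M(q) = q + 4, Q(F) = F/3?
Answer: -42269/19 ≈ -2224.7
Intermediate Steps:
Q(F) = F/3 (Q(F) = F*(1/3) = F/3)
M(q) = 4 + q
l(d, c) = 8 + c + d (l(d, c) = (d + c) + (4 + 4) = (c + d) + 8 = 8 + c + d)
R(A) = 3 - A (R(A) = -(1/3)*6*(A - 3)/2 = -(-3 + A) = -(-6 + 2*A)/2 = 3 - A)
-42269/R(l(-13, -11)) = -42269/(3 - (8 - 11 - 13)) = -42269/(3 - 1*(-16)) = -42269/(3 + 16) = -42269/19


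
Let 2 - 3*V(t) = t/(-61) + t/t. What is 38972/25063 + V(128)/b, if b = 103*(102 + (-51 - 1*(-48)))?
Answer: 2693647277/1732179119 ≈ 1.5551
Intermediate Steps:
V(t) = ⅓ + t/183 (V(t) = ⅔ - (t/(-61) + t/t)/3 = ⅔ - (t*(-1/61) + 1)/3 = ⅔ - (-t/61 + 1)/3 = ⅔ - (1 - t/61)/3 = ⅔ + (-⅓ + t/183) = ⅓ + t/183)
b = 10197 (b = 103*(102 + (-51 + 48)) = 103*(102 - 3) = 103*99 = 10197)
38972/25063 + V(128)/b = 38972/25063 + (⅓ + (1/183)*128)/10197 = 38972*(1/25063) + (⅓ + 128/183)*(1/10197) = 38972/25063 + (63/61)*(1/10197) = 38972/25063 + 7/69113 = 2693647277/1732179119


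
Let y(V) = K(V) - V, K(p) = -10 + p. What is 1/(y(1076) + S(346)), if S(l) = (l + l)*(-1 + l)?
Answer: 1/238730 ≈ 4.1888e-6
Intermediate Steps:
y(V) = -10 (y(V) = (-10 + V) - V = -10)
S(l) = 2*l*(-1 + l) (S(l) = (2*l)*(-1 + l) = 2*l*(-1 + l))
1/(y(1076) + S(346)) = 1/(-10 + 2*346*(-1 + 346)) = 1/(-10 + 2*346*345) = 1/(-10 + 238740) = 1/238730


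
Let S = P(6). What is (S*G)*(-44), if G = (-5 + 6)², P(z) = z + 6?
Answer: -528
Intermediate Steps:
P(z) = 6 + z
G = 1 (G = 1² = 1)
S = 12 (S = 6 + 6 = 12)
(S*G)*(-44) = (12*1)*(-44) = 12*(-44) = -528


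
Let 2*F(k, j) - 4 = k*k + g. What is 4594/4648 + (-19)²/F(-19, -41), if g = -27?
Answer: 1227157/392756 ≈ 3.1245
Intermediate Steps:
F(k, j) = -23/2 + k²/2 (F(k, j) = 2 + (k*k - 27)/2 = 2 + (k² - 27)/2 = 2 + (-27 + k²)/2 = 2 + (-27/2 + k²/2) = -23/2 + k²/2)
4594/4648 + (-19)²/F(-19, -41) = 4594/4648 + (-19)²/(-23/2 + (½)*(-19)²) = 4594*(1/4648) + 361/(-23/2 + (½)*361) = 2297/2324 + 361/(-23/2 + 361/2) = 2297/2324 + 361/169 = 1227157/392756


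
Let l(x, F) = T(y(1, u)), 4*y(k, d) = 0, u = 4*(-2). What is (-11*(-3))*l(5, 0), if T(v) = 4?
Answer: 132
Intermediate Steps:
u = -8
y(k, d) = 0 (y(k, d) = (¼)*0 = 0)
l(x, F) = 4
(-11*(-3))*l(5, 0) = -11*(-3)*4 = 33*4 = 132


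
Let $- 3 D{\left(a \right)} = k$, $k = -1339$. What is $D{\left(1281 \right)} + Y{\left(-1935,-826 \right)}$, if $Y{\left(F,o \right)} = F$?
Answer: $- \frac{4466}{3} \approx -1488.7$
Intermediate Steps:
$D{\left(a \right)} = \frac{1339}{3}$ ($D{\left(a \right)} = \left(- \frac{1}{3}\right) \left(-1339\right) = \frac{1339}{3}$)
$D{\left(1281 \right)} + Y{\left(-1935,-826 \right)} = \frac{1339}{3} - 1935 = - \frac{4466}{3}$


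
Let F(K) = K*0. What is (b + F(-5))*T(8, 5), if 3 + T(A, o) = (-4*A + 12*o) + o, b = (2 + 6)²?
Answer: 1920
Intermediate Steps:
b = 64 (b = 8² = 64)
T(A, o) = -3 - 4*A + 13*o (T(A, o) = -3 + ((-4*A + 12*o) + o) = -3 + (-4*A + 13*o) = -3 - 4*A + 13*o)
F(K) = 0
(b + F(-5))*T(8, 5) = (64 + 0)*(-3 - 4*8 + 13*5) = 64*(-3 - 32 + 65) = 64*30 = 1920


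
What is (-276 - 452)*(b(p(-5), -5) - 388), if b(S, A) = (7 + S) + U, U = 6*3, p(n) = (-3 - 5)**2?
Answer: 217672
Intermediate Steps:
p(n) = 64 (p(n) = (-8)**2 = 64)
U = 18
b(S, A) = 25 + S (b(S, A) = (7 + S) + 18 = 25 + S)
(-276 - 452)*(b(p(-5), -5) - 388) = (-276 - 452)*((25 + 64) - 388) = -728*(89 - 388) = -728*(-299) = 217672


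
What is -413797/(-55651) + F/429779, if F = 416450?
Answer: 1990268513/236808229 ≈ 8.4046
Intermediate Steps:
-413797/(-55651) + F/429779 = -413797/(-55651) + 416450/429779 = -413797*(-1/55651) + 416450*(1/429779) = 4097/551 + 416450/429779 = 1990268513/236808229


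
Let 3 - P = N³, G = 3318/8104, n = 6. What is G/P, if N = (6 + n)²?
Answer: -553/4033065004 ≈ -1.3712e-7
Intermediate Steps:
N = 144 (N = (6 + 6)² = 12² = 144)
G = 1659/4052 (G = 3318*(1/8104) = 1659/4052 ≈ 0.40943)
P = -2985981 (P = 3 - 1*144³ = 3 - 1*2985984 = 3 - 2985984 = -2985981)
G/P = (1659/4052)/(-2985981) = (1659/4052)*(-1/2985981) = -553/4033065004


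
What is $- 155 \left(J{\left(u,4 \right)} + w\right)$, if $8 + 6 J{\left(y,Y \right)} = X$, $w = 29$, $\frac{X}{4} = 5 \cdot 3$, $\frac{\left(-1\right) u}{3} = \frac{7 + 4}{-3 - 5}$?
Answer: $- \frac{17515}{3} \approx -5838.3$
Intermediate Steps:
$u = \frac{33}{8}$ ($u = - 3 \frac{7 + 4}{-3 - 5} = - 3 \frac{11}{-8} = - 3 \cdot 11 \left(- \frac{1}{8}\right) = \left(-3\right) \left(- \frac{11}{8}\right) = \frac{33}{8} \approx 4.125$)
$X = 60$ ($X = 4 \cdot 5 \cdot 3 = 4 \cdot 15 = 60$)
$J{\left(y,Y \right)} = \frac{26}{3}$ ($J{\left(y,Y \right)} = - \frac{4}{3} + \frac{1}{6} \cdot 60 = - \frac{4}{3} + 10 = \frac{26}{3}$)
$- 155 \left(J{\left(u,4 \right)} + w\right) = - 155 \left(\frac{26}{3} + 29\right) = \left(-155\right) \frac{113}{3} = - \frac{17515}{3}$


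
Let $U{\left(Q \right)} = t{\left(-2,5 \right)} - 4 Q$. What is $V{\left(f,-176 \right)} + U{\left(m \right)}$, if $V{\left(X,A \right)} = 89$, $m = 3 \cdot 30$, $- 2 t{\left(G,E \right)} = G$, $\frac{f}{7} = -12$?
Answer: $-270$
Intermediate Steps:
$f = -84$ ($f = 7 \left(-12\right) = -84$)
$t{\left(G,E \right)} = - \frac{G}{2}$
$m = 90$
$U{\left(Q \right)} = 1 - 4 Q$ ($U{\left(Q \right)} = \left(- \frac{1}{2}\right) \left(-2\right) - 4 Q = 1 - 4 Q$)
$V{\left(f,-176 \right)} + U{\left(m \right)} = 89 + \left(1 - 360\right) = 89 - 359 = -270$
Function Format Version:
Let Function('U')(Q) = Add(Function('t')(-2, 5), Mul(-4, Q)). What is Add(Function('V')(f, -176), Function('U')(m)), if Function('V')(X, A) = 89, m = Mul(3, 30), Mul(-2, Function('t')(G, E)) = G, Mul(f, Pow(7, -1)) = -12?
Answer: -270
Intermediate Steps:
f = -84 (f = Mul(7, -12) = -84)
Function('t')(G, E) = Mul(Rational(-1, 2), G)
m = 90
Function('U')(Q) = Add(1, Mul(-4, Q)) (Function('U')(Q) = Add(Mul(Rational(-1, 2), -2), Mul(-4, Q)) = Add(1, Mul(-4, Q)))
Add(Function('V')(f, -176), Function('U')(m)) = Add(89, Add(1, Mul(-4, 90))) = Add(89, Add(1, -360)) = Add(89, -359) = -270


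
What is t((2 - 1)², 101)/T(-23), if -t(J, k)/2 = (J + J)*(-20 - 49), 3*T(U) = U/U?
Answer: 828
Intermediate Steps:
T(U) = ⅓ (T(U) = (U/U)/3 = (⅓)*1 = ⅓)
t(J, k) = 276*J (t(J, k) = -2*(J + J)*(-20 - 49) = -2*2*J*(-69) = -(-276)*J = 276*J)
t((2 - 1)², 101)/T(-23) = (276*(2 - 1)²)/(⅓) = (276*1²)*3 = (276*1)*3 = 276*3 = 828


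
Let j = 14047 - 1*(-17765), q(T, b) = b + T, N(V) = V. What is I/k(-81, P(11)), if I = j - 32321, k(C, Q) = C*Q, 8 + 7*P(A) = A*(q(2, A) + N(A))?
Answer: 3563/20736 ≈ 0.17183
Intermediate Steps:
q(T, b) = T + b
j = 31812 (j = 14047 + 17765 = 31812)
P(A) = -8/7 + A*(2 + 2*A)/7 (P(A) = -8/7 + (A*((2 + A) + A))/7 = -8/7 + (A*(2 + 2*A))/7 = -8/7 + A*(2 + 2*A)/7)
I = -509 (I = 31812 - 32321 = -509)
I/k(-81, P(11)) = -509*(-1/(81*(-8/7 + (1/7)*11**2 + (1/7)*11*(2 + 11)))) = -509*(-1/(81*(-8/7 + (1/7)*121 + (1/7)*11*13))) = -509*(-1/(81*(-8/7 + 121/7 + 143/7))) = -509/((-81*256/7)) = -509/(-20736/7) = -509*(-7/20736) = 3563/20736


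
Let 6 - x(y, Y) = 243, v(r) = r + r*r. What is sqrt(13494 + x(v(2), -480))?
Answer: 3*sqrt(1473) ≈ 115.14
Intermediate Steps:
v(r) = r + r**2
x(y, Y) = -237 (x(y, Y) = 6 - 1*243 = 6 - 243 = -237)
sqrt(13494 + x(v(2), -480)) = sqrt(13494 - 237) = sqrt(13257) = 3*sqrt(1473)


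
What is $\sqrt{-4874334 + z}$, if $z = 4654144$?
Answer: $i \sqrt{220190} \approx 469.24 i$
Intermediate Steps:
$\sqrt{-4874334 + z} = \sqrt{-4874334 + 4654144} = \sqrt{-220190} = i \sqrt{220190}$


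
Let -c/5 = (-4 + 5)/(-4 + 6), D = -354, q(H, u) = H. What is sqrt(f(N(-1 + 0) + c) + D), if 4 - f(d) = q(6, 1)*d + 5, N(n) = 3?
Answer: I*sqrt(358) ≈ 18.921*I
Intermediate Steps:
c = -5/2 (c = -5*(-4 + 5)/(-4 + 6) = -5/2 ≈ -2.5000)
f(d) = -1 - 6*d (f(d) = 4 - (6*d + 5) = 4 - (5 + 6*d) = 4 + (-5 - 6*d) = -1 - 6*d)
sqrt(f(N(-1 + 0) + c) + D) = sqrt((-1 - 6*(3 - 5/2)) - 354) = sqrt((-1 - 6*1/2) - 354) = sqrt((-1 - 3) - 354) = sqrt(-4 - 354) = sqrt(-358) = I*sqrt(358)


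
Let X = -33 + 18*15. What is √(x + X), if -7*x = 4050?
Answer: I*√16737/7 ≈ 18.482*I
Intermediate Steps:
x = -4050/7 (x = -⅐*4050 = -4050/7 ≈ -578.57)
X = 237 (X = -33 + 270 = 237)
√(x + X) = √(-4050/7 + 237) = √(-2391/7) = I*√16737/7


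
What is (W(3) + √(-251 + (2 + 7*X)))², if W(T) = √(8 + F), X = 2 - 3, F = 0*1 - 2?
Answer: (√6 + 16*I)² ≈ -250.0 + 78.384*I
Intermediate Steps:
F = -2 (F = 0 - 2 = -2)
X = -1
W(T) = √6 (W(T) = √(8 - 2) = √6)
(W(3) + √(-251 + (2 + 7*X)))² = (√6 + √(-251 + (2 + 7*(-1))))² = (√6 + √(-251 + (2 - 7)))² = (√6 + √(-251 - 5))² = (√6 + √(-256))² = (√6 + 16*I)²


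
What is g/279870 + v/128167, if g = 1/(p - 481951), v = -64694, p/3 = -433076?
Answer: -32249866276158787/63891065802083910 ≈ -0.50476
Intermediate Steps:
p = -1299228 (p = 3*(-433076) = -1299228)
g = -1/1781179 (g = 1/(-1299228 - 481951) = 1/(-1781179) = -1/1781179 ≈ -5.6143e-7)
g/279870 + v/128167 = -1/1781179/279870 - 64694/128167 = -1/1781179*1/279870 - 64694*1/128167 = -1/498498566730 - 64694/128167 = -32249866276158787/63891065802083910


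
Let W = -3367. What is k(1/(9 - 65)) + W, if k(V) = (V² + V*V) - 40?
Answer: -5342175/1568 ≈ -3407.0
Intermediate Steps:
k(V) = -40 + 2*V² (k(V) = (V² + V²) - 40 = 2*V² - 40 = -40 + 2*V²)
k(1/(9 - 65)) + W = (-40 + 2*(1/(9 - 65))²) - 3367 = (-40 + 2*(1/(-56))²) - 3367 = (-40 + 2*(-1/56)²) - 3367 = (-40 + 2*(1/3136)) - 3367 = (-40 + 1/1568) - 3367 = -62719/1568 - 3367 = -5342175/1568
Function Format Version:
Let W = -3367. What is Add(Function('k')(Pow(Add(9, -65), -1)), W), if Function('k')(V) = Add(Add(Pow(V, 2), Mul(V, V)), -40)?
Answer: Rational(-5342175, 1568) ≈ -3407.0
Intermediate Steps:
Function('k')(V) = Add(-40, Mul(2, Pow(V, 2))) (Function('k')(V) = Add(Add(Pow(V, 2), Pow(V, 2)), -40) = Add(Mul(2, Pow(V, 2)), -40) = Add(-40, Mul(2, Pow(V, 2))))
Add(Function('k')(Pow(Add(9, -65), -1)), W) = Add(Add(-40, Mul(2, Pow(Pow(Add(9, -65), -1), 2))), -3367) = Add(Add(-40, Mul(2, Pow(Pow(-56, -1), 2))), -3367) = Add(Add(-40, Mul(2, Pow(Rational(-1, 56), 2))), -3367) = Add(Add(-40, Mul(2, Rational(1, 3136))), -3367) = Add(Add(-40, Rational(1, 1568)), -3367) = Add(Rational(-62719, 1568), -3367) = Rational(-5342175, 1568)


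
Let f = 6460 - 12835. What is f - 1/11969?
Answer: -76302376/11969 ≈ -6375.0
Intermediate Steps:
f = -6375
f - 1/11969 = -6375 - 1/11969 = -76302376/11969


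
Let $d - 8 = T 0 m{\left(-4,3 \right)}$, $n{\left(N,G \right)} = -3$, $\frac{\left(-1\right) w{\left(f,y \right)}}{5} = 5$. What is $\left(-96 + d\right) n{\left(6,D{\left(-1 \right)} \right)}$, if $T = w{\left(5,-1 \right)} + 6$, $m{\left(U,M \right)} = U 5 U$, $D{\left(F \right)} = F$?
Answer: $264$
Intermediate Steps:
$w{\left(f,y \right)} = -25$ ($w{\left(f,y \right)} = \left(-5\right) 5 = -25$)
$m{\left(U,M \right)} = 5 U^{2}$ ($m{\left(U,M \right)} = 5 U U = 5 U^{2}$)
$T = -19$ ($T = -25 + 6 = -19$)
$d = 8$ ($d = 8 + \left(-19\right) 0 \cdot 5 \left(-4\right)^{2} = 8 + 0 \cdot 5 \cdot 16 = 8 + 0 \cdot 80 = 8 + 0 = 8$)
$\left(-96 + d\right) n{\left(6,D{\left(-1 \right)} \right)} = \left(-96 + 8\right) \left(-3\right) = \left(-88\right) \left(-3\right) = 264$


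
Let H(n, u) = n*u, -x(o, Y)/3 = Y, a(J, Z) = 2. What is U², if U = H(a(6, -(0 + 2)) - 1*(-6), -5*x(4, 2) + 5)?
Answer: 78400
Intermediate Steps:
x(o, Y) = -3*Y
U = 280 (U = (2 - 1*(-6))*(-(-15)*2 + 5) = (2 + 6)*(-5*(-6) + 5) = 8*(30 + 5) = 8*35 = 280)
U² = 280² = 78400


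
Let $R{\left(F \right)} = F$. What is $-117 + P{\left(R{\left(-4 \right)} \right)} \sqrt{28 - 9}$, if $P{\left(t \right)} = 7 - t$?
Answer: $-117 + 11 \sqrt{19} \approx -69.052$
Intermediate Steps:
$-117 + P{\left(R{\left(-4 \right)} \right)} \sqrt{28 - 9} = -117 + \left(7 - -4\right) \sqrt{28 - 9} = -117 + \left(7 + 4\right) \sqrt{19} = -117 + 11 \sqrt{19}$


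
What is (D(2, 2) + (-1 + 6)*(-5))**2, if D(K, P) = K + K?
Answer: 441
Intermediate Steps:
D(K, P) = 2*K
(D(2, 2) + (-1 + 6)*(-5))**2 = (2*2 + (-1 + 6)*(-5))**2 = (4 + 5*(-5))**2 = (4 - 25)**2 = (-21)**2 = 441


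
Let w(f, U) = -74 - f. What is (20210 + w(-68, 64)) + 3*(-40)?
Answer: 20084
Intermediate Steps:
(20210 + w(-68, 64)) + 3*(-40) = (20210 + (-74 - 1*(-68))) + 3*(-40) = (20210 + (-74 + 68)) - 120 = (20210 - 6) - 120 = 20204 - 120 = 20084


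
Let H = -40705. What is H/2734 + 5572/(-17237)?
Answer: -716865933/47125958 ≈ -15.212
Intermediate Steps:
H/2734 + 5572/(-17237) = -40705/2734 + 5572/(-17237) = -40705*1/2734 + 5572*(-1/17237) = -40705/2734 - 5572/17237 = -716865933/47125958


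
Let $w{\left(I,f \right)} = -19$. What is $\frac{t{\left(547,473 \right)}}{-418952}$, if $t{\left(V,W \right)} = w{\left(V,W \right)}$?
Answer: $\frac{19}{418952} \approx 4.5351 \cdot 10^{-5}$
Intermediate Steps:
$t{\left(V,W \right)} = -19$
$\frac{t{\left(547,473 \right)}}{-418952} = - \frac{19}{-418952} = \left(-19\right) \left(- \frac{1}{418952}\right) = \frac{19}{418952}$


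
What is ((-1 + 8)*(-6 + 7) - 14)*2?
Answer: -14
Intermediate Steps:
((-1 + 8)*(-6 + 7) - 14)*2 = (7*1 - 14)*2 = (7 - 14)*2 = -7*2 = -14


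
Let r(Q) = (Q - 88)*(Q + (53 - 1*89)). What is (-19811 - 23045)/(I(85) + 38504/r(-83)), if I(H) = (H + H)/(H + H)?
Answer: -872076744/58853 ≈ -14818.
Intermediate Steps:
I(H) = 1 (I(H) = (2*H)/((2*H)) = (2*H)*(1/(2*H)) = 1)
r(Q) = (-88 + Q)*(-36 + Q) (r(Q) = (-88 + Q)*(Q + (53 - 89)) = (-88 + Q)*(Q - 36) = (-88 + Q)*(-36 + Q))
(-19811 - 23045)/(I(85) + 38504/r(-83)) = (-19811 - 23045)/(1 + 38504/(3168 + (-83)² - 124*(-83))) = -42856/(1 + 38504/(3168 + 6889 + 10292)) = -42856/(1 + 38504/20349) = -42856/58853/20349 = -42856*20349/58853 = -872076744/58853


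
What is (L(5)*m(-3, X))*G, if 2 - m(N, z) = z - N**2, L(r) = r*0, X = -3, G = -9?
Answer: 0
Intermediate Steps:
L(r) = 0
m(N, z) = 2 + N**2 - z (m(N, z) = 2 - (z - N**2) = 2 + (N**2 - z) = 2 + N**2 - z)
(L(5)*m(-3, X))*G = (0*(2 + (-3)**2 - 1*(-3)))*(-9) = (0*(2 + 9 + 3))*(-9) = (0*14)*(-9) = 0*(-9) = 0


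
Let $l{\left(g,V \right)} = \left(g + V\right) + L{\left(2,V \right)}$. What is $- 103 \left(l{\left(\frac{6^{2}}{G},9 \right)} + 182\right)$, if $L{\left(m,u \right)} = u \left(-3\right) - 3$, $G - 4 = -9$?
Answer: $- \frac{79207}{5} \approx -15841.0$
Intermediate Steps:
$G = -5$ ($G = 4 - 9 = -5$)
$L{\left(m,u \right)} = -3 - 3 u$ ($L{\left(m,u \right)} = - 3 u - 3 = -3 - 3 u$)
$l{\left(g,V \right)} = -3 + g - 2 V$ ($l{\left(g,V \right)} = \left(g + V\right) - \left(3 + 3 V\right) = \left(V + g\right) - \left(3 + 3 V\right) = -3 + g - 2 V$)
$- 103 \left(l{\left(\frac{6^{2}}{G},9 \right)} + 182\right) = - 103 \left(\left(-3 + \frac{6^{2}}{-5} - 18\right) + 182\right) = - 103 \left(\left(-3 + 36 \left(- \frac{1}{5}\right) - 18\right) + 182\right) = - 103 \left(\left(-3 - \frac{36}{5} - 18\right) + 182\right) = - 103 \left(- \frac{141}{5} + 182\right) = \left(-103\right) \frac{769}{5} = - \frac{79207}{5}$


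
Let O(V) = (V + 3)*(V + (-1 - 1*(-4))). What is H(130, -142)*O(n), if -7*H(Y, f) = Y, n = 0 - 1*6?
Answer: -1170/7 ≈ -167.14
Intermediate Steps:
n = -6 (n = 0 - 6 = -6)
H(Y, f) = -Y/7
O(V) = (3 + V)² (O(V) = (3 + V)*(V + (-1 + 4)) = (3 + V)*(V + 3) = (3 + V)*(3 + V) = (3 + V)²)
H(130, -142)*O(n) = (-⅐*130)*(3 - 6)² = -130/7*(-3)² = -130/7*9 = -1170/7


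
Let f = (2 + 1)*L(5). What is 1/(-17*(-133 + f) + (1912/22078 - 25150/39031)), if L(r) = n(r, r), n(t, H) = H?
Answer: 430863209/864071280040 ≈ 0.00049864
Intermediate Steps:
L(r) = r
f = 15 (f = (2 + 1)*5 = 3*5 = 15)
1/(-17*(-133 + f) + (1912/22078 - 25150/39031)) = 1/(-17*(-133 + 15) + (1912/22078 - 25150/39031)) = 1/(-17*(-118) + (1912*(1/22078) - 25150*1/39031)) = 1/(2006 + (956/11039 - 25150/39031)) = 1/(2006 - 240317214/430863209) = 1/(864071280040/430863209) = 430863209/864071280040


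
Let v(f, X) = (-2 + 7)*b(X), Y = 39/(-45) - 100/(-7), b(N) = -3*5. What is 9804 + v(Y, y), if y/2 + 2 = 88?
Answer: 9729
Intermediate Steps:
b(N) = -15
Y = 1409/105 (Y = 39*(-1/45) - 100*(-⅐) = -13/15 + 100/7 = 1409/105 ≈ 13.419)
y = 172 (y = -4 + 2*88 = -4 + 176 = 172)
v(f, X) = -75 (v(f, X) = (-2 + 7)*(-15) = 5*(-15) = -75)
9804 + v(Y, y) = 9804 - 75 = 9729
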